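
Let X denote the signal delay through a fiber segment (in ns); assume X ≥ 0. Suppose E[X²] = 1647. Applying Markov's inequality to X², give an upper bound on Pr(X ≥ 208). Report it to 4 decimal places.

Since X ≥ 0, the event {X ≥ 208} is the same as {X² ≥ 43264}.
Markov's inequality applied to X² gives Pr(X² ≥ 43264) ≤ E[X²]/43264 = 1647/43264 = 0.0381.

0.0381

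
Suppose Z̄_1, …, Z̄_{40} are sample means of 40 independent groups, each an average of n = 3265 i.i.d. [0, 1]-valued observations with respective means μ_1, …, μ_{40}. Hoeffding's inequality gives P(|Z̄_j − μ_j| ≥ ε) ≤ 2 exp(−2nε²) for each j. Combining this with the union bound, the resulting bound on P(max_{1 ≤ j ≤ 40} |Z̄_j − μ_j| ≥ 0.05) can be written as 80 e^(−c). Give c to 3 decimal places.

Union bound over the 40 events: P(max_{1 ≤ j ≤ 40} |Z̄_j − μ_j| ≥ 0.05) ≤ 40·2·exp(−2nε²) = 80 exp(−2·3265·0.05²).
So c = 2·3265·0.05² = 16.3250.

16.325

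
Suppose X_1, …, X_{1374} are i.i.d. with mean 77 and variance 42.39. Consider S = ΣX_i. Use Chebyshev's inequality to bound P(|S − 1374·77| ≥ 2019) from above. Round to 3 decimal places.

0.014

Var(S) = n·Var(X_i) = 1374·42.39 = 58243.86.
Chebyshev: P(|S − 1374·77| ≥ 2019) ≤ Var(S)/2019² = 58243.86/4076361 = 0.0143.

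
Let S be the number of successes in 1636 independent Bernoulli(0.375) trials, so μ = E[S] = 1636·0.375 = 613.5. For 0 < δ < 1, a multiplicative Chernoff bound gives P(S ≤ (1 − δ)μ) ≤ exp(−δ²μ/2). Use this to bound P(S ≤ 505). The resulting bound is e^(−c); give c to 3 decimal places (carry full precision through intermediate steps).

Write 505 = (1 − δ)μ, so δ = 1 − 505/613.5 = 0.1768541…
Then the exponent is δ²μ/2 = (μ − 505)²/(2μ) = 9.594336.

9.594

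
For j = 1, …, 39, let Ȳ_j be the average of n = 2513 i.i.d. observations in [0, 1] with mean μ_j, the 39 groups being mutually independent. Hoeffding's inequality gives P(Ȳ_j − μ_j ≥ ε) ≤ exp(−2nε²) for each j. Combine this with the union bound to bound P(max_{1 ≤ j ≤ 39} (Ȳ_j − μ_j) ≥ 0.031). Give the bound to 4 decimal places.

0.3115

Per-experiment Hoeffding bound: exp(−2·2513·0.031²) = exp(−4.82999) = 0.0079866.
Union bound over 39 events: 39·0.0079866 = 0.31148.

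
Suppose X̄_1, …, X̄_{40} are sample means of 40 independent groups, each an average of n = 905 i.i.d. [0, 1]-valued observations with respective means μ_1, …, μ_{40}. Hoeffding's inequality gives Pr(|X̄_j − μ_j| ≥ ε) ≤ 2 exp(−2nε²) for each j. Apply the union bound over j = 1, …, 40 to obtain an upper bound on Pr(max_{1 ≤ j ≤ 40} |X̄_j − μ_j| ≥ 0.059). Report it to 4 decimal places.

0.1468

Per-experiment Hoeffding bound: 2·exp(−2·905·0.059²) = 2·exp(−6.30061) = 0.0036704.
Union bound over 40 events: 40·0.0036704 = 0.14681.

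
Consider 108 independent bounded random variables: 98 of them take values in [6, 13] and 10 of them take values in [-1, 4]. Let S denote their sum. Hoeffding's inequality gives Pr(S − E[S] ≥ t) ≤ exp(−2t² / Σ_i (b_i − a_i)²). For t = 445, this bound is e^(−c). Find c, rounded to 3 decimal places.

Σ(b_i − a_i)² = 98·7² + 10·5² = 5052.
c = 2t² / 5052 = 2·445² / 5052 = 78.3947.

78.395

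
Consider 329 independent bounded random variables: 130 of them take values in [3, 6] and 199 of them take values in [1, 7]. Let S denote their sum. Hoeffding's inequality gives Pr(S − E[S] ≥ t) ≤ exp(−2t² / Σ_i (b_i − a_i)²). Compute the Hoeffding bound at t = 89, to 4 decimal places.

0.1494

Σ(b_i − a_i)² = 130·3² + 199·6² = 8334.
Exponent = 2·89² / 8334 = 1.90089.
Bound = exp(−1.90089) = 0.14944.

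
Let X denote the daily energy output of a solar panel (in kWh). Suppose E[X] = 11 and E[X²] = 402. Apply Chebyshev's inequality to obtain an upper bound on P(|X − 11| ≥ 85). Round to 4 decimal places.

0.0389

Var(X) = E[X²] − (E[X])² = 402 − 121 = 281.
Chebyshev's inequality: P(|X − μ| ≥ t) ≤ Var(X)/t² = 281/7225 = 0.0389.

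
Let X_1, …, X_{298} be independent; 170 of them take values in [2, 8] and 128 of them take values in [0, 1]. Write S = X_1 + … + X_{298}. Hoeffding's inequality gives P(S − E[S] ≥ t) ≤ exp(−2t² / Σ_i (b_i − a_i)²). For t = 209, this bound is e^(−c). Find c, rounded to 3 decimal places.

13.982

Σ(b_i − a_i)² = 170·6² + 128·1² = 6248.
c = 2t² / 6248 = 2·209² / 6248 = 13.9824.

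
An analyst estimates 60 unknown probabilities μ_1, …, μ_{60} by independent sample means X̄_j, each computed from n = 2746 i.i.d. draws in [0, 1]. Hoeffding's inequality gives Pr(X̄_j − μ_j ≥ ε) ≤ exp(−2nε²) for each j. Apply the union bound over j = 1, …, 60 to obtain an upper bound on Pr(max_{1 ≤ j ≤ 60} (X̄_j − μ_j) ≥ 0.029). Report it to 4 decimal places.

0.5919

Per-experiment Hoeffding bound: exp(−2·2746·0.029²) = exp(−4.61877) = 0.0098649.
Union bound over 60 events: 60·0.0098649 = 0.59189.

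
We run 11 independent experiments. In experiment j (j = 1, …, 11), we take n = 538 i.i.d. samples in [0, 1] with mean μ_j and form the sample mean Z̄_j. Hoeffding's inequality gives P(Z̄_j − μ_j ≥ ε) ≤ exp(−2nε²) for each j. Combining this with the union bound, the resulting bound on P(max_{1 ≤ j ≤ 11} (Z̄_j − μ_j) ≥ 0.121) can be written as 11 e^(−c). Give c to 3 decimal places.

Union bound over the 11 events: P(max_{1 ≤ j ≤ 11} (Z̄_j − μ_j) ≥ 0.121) ≤ 11·exp(−2nε²) = 11 exp(−2·538·0.121²).
So c = 2·538·0.121² = 15.7537.

15.754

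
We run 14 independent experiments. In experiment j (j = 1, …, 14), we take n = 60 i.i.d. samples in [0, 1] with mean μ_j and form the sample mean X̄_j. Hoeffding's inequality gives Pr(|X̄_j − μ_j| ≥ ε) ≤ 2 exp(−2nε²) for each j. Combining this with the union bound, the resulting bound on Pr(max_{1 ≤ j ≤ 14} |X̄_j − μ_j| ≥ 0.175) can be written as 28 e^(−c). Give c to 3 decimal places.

3.675

Union bound over the 14 events: Pr(max_{1 ≤ j ≤ 14} |X̄_j − μ_j| ≥ 0.175) ≤ 14·2·exp(−2nε²) = 28 exp(−2·60·0.175²).
So c = 2·60·0.175² = 3.6750.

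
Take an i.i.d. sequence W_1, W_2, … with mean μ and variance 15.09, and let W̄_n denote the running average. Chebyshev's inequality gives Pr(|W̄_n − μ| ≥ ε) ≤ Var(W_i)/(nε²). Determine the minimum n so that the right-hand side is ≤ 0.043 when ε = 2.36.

Require 15.09/(n·2.36²) ≤ 0.043, i.e. n ≥ 15.09/(0.043·2.36²) = 63.008.
The smallest integer n is 64.

64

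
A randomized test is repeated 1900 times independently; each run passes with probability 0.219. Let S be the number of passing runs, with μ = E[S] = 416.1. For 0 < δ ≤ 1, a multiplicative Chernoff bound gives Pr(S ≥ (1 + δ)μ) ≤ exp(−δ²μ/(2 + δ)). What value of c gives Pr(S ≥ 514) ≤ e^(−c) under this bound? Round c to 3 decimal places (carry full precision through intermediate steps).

10.305

Write 514 = (1 + δ)μ, so δ = 514/416.1 − 1 = 0.23528…
Then the exponent is δ²μ/(2 + δ) = (514 − μ)² / (μ·(2 + δ)) = 10.304709.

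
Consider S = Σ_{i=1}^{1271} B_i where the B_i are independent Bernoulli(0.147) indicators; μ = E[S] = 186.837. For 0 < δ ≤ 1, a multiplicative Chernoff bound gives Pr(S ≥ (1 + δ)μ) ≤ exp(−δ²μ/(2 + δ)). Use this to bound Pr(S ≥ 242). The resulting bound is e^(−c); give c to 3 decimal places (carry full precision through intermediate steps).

Write 242 = (1 + δ)μ, so δ = 242/186.837 − 1 = 0.2952467…
Then the exponent is δ²μ/(2 + δ) = (242 − μ)² / (μ·(2 + δ)) = 7.095835.

7.096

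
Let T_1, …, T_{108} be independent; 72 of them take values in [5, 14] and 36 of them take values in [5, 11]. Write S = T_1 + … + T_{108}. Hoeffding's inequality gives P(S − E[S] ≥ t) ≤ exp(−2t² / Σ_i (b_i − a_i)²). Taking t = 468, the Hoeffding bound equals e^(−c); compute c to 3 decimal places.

61.455

Σ(b_i − a_i)² = 72·9² + 36·6² = 7128.
c = 2t² / 7128 = 2·468² / 7128 = 61.4545.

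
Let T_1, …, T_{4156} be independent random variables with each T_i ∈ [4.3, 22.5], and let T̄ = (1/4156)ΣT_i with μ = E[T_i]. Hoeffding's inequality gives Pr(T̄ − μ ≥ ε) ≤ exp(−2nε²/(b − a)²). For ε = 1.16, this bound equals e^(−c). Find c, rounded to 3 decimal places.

33.766

c = 2nε²/(b − a)² = 2·4156·1.16² / 18.2² = 33.7659.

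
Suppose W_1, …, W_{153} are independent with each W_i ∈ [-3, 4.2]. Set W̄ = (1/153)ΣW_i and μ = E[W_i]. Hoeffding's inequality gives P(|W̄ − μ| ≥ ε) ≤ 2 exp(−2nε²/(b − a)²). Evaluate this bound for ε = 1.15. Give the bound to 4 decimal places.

Exponent: 2nε²/(b − a)² = 2·153·1.15² / 7.2² = 7.80642.
Bound = 2·exp(−7.80642) = 0.00081.

0.0008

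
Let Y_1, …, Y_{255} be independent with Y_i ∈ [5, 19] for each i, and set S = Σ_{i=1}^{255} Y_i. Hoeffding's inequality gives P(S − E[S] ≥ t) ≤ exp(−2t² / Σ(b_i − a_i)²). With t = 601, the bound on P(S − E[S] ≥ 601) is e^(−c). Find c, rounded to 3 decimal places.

14.454

Σ(b_i − a_i)² = 255·(14)² = 49980.
c = 2t²/49980 = 2·601²/49980 = 14.4538.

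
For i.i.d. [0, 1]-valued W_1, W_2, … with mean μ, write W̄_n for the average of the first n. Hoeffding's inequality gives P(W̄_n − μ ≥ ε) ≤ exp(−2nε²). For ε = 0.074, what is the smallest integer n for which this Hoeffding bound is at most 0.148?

Require exp(−2nε²) ≤ 0.148, i.e. 2nε² ≥ ln(1/0.148) = 1.910543.
So n ≥ 1.910543 / (2·0.074²) = 174.447.
The smallest integer n is 175.

175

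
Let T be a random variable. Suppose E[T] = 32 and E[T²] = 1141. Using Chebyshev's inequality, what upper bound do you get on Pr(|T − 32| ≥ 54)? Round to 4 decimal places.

0.0401

Var(T) = E[T²] − (E[T])² = 1141 − 1024 = 117.
Chebyshev's inequality: Pr(|T − μ| ≥ t) ≤ Var(T)/t² = 117/2916 = 0.0401.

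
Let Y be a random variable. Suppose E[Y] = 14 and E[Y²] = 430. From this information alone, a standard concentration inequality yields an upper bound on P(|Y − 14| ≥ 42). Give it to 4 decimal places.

0.1327

The first two moments determine the variance, so Chebyshev's inequality is the sharpest standard bound available.
Var(Y) = E[Y²] − (E[Y])² = 430 − 196 = 234.
Chebyshev's inequality: P(|Y − μ| ≥ t) ≤ Var(Y)/t² = 234/1764 = 0.1327.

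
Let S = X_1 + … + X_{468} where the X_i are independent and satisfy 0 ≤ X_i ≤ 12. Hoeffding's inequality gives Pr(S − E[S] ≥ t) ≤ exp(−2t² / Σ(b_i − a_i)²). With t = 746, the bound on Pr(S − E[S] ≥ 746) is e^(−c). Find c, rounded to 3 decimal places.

16.516

Σ(b_i − a_i)² = 468·(12)² = 67392.
c = 2t²/67392 = 2·746²/67392 = 16.5158.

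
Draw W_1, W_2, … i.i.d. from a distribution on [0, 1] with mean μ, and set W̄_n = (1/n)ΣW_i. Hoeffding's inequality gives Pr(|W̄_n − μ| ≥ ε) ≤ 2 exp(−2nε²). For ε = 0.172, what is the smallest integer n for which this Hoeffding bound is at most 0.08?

55

Require 2·exp(−2nε²) ≤ 0.08, i.e. 2nε² ≥ ln(2/0.08) = 3.218876.
So n ≥ 3.218876 / (2·0.172²) = 54.402.
The smallest integer n is 55.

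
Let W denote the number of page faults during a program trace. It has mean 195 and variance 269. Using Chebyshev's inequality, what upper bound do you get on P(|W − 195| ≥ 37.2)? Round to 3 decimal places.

0.194

Chebyshev: P(|W − μ| ≥ t) ≤ Var(W)/t².
Bound = 269 / 1383.84 = 0.1944.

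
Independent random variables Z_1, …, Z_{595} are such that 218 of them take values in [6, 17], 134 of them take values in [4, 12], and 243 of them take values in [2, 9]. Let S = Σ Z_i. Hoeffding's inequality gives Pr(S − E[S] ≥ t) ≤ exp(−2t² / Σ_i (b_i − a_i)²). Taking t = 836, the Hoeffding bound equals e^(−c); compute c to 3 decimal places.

29.828

Σ(b_i − a_i)² = 218·11² + 134·8² + 243·7² = 46861.
c = 2t² / 46861 = 2·836² / 46861 = 29.8285.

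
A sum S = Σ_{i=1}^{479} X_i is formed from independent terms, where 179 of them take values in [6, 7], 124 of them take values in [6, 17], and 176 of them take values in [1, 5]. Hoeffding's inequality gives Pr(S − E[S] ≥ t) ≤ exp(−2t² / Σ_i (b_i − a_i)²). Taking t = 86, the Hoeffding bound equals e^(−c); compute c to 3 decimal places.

0.822

Σ(b_i − a_i)² = 179·1² + 124·11² + 176·4² = 17999.
c = 2t² / 17999 = 2·86² / 17999 = 0.8218.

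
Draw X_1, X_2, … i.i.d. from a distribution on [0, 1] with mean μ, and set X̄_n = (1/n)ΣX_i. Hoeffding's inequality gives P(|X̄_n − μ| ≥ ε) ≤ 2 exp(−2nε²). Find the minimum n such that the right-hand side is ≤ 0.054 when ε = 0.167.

65

Require 2·exp(−2nε²) ≤ 0.054, i.e. 2nε² ≥ ln(2/0.054) = 3.611918.
So n ≥ 3.611918 / (2·0.167²) = 64.755.
The smallest integer n is 65.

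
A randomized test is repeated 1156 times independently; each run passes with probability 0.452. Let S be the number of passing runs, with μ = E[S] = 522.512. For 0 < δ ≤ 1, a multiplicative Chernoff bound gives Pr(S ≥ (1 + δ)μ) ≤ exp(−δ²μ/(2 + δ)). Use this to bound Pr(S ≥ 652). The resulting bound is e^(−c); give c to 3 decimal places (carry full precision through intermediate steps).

14.276

Write 652 = (1 + δ)μ, so δ = 652/522.512 − 1 = 0.2478182…
Then the exponent is δ²μ/(2 + δ) = (652 − μ)² / (μ·(2 + δ)) = 14.275837.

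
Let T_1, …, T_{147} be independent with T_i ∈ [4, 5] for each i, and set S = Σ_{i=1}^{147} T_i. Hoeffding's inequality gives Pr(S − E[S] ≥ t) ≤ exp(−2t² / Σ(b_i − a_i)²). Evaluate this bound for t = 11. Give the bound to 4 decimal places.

0.1928

Σ(b_i − a_i)² = 147·(1)² = 147.
Exponent = 2·11²/147 = 1.6463.
Bound = exp(−1.6463) = 0.19277.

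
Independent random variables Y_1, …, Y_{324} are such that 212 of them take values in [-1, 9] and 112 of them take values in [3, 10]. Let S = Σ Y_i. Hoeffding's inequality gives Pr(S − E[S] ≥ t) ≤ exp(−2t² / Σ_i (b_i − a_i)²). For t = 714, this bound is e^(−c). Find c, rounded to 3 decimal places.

Σ(b_i − a_i)² = 212·10² + 112·7² = 26688.
c = 2t² / 26688 = 2·714² / 26688 = 38.2041.

38.204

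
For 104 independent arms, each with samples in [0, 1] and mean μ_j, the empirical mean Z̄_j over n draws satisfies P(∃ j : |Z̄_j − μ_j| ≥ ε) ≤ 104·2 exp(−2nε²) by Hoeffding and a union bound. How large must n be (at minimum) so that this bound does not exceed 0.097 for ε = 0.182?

Need 2·104·exp(−2nε²) ≤ 0.097, i.e. exp(−2nε²) ≤ 0.097/208.
So 2nε² ≥ ln(208/0.097) = 7.670582.
Hence n ≥ 7.670582/(2·0.182²) = 115.786.
The smallest integer n is 116.

116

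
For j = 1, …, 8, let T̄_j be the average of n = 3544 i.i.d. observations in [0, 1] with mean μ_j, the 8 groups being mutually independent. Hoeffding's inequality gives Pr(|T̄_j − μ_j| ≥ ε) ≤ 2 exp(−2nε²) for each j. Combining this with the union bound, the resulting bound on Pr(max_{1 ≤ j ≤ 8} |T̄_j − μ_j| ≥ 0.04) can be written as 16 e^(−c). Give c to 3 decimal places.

Union bound over the 8 events: Pr(max_{1 ≤ j ≤ 8} |T̄_j − μ_j| ≥ 0.04) ≤ 8·2·exp(−2nε²) = 16 exp(−2·3544·0.04²).
So c = 2·3544·0.04² = 11.3408.

11.341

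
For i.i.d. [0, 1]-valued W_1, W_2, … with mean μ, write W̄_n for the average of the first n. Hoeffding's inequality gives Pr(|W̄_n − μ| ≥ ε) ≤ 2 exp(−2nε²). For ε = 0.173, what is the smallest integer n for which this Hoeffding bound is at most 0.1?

Require 2·exp(−2nε²) ≤ 0.1, i.e. 2nε² ≥ ln(2/0.1) = 2.995732.
So n ≥ 2.995732 / (2·0.173²) = 50.047.
The smallest integer n is 51.

51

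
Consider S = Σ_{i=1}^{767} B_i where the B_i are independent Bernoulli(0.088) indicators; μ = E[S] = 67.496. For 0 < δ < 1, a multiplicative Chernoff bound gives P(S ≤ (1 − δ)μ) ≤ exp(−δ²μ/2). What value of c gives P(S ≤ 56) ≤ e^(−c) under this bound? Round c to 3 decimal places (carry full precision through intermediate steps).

Write 56 = (1 − δ)μ, so δ = 1 − 56/67.496 = 0.1703212…
Then the exponent is δ²μ/2 = (μ − 56)²/(2μ) = 0.979006.

0.979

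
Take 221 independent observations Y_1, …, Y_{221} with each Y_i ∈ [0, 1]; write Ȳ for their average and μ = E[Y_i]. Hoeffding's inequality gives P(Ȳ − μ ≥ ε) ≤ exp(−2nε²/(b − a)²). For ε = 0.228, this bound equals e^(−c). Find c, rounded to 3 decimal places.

c = 2nε²/(b − a)² = 2·221·0.228² / 1² = 22.9769.

22.977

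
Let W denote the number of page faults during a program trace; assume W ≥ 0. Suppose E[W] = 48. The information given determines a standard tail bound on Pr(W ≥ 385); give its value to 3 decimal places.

Only the mean of a non-negative variable is known, so Markov's inequality is the applicable tail bound.
Markov's inequality: for a non-negative random variable, Pr(W ≥ a) ≤ E[W]/a.
Here E[W] = 48 and a = 385, so the bound is 48/385 = 0.1247.

0.125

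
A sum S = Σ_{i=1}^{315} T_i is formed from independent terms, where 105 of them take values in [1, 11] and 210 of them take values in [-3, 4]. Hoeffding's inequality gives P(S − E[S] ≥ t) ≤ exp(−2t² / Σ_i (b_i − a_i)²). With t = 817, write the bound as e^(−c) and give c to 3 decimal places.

64.213

Σ(b_i − a_i)² = 105·10² + 210·7² = 20790.
c = 2t² / 20790 = 2·817² / 20790 = 64.2125.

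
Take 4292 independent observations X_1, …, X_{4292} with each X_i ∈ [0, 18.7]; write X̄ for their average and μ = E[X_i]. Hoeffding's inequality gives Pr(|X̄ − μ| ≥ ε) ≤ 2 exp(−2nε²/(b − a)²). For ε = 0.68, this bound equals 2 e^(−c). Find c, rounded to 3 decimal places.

c = 2nε²/(b − a)² = 2·4292·0.68² / 18.7² = 11.3507.

11.351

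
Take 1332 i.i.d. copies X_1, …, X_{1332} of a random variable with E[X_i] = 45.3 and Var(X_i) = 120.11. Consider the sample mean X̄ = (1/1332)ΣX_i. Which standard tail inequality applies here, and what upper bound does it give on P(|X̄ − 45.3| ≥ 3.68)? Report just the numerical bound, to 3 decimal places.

0.007

With mean and variance of each term known, Chebyshev's inequality bounds the deviation of the sum (or sample mean).
Var(X̄) = Var(X_i)/n = 120.11/1332 = 0.090173.
Chebyshev: P(|X̄ − 45.3| ≥ 3.68) ≤ Var(X̄)/(3.68)² = 120.11/(1332·3.68²) = 0.0067.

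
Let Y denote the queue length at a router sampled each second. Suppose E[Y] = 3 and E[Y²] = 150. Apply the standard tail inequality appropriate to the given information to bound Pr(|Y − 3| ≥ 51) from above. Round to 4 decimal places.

The first two moments determine the variance, so Chebyshev's inequality is the sharpest standard bound available.
Var(Y) = E[Y²] − (E[Y])² = 150 − 9 = 141.
Chebyshev's inequality: Pr(|Y − μ| ≥ t) ≤ Var(Y)/t² = 141/2601 = 0.0542.

0.0542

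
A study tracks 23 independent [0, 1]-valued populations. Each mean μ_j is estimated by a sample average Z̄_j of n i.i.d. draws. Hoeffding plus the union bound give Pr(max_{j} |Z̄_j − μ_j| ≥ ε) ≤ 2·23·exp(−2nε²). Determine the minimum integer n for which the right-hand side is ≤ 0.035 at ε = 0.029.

Need 2·23·exp(−2nε²) ≤ 0.035, i.e. exp(−2nε²) ≤ 0.035/46.
So 2nε² ≥ ln(46/0.035) = 7.181049.
Hence n ≥ 7.181049/(2·0.029²) = 4269.351.
The smallest integer n is 4270.

4270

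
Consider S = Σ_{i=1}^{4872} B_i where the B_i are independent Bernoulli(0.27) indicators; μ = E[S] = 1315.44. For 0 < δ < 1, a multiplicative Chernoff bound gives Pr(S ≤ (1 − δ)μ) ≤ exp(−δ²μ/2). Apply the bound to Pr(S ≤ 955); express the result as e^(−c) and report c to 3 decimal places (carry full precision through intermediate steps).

49.382

Write 955 = (1 − δ)μ, so δ = 1 − 955/1315.44 = 0.2740072…
Then the exponent is δ²μ/2 = (μ − 955)²/(2μ) = 49.381573.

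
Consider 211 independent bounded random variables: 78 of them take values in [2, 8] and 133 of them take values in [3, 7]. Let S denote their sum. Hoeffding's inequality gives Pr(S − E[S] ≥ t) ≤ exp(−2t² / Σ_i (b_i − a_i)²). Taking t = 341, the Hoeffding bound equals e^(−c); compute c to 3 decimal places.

Σ(b_i − a_i)² = 78·6² + 133·4² = 4936.
c = 2t² / 4936 = 2·341² / 4936 = 47.1155.

47.115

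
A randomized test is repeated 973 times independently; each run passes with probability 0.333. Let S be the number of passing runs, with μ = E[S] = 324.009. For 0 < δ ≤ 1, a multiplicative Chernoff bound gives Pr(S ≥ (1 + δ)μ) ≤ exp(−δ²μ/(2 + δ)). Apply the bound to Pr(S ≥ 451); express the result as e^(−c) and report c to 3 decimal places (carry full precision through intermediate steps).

Write 451 = (1 + δ)μ, so δ = 451/324.009 − 1 = 0.3919366…
Then the exponent is δ²μ/(2 + δ) = (451 − μ)² / (μ·(2 + δ)) = 20.808422.

20.808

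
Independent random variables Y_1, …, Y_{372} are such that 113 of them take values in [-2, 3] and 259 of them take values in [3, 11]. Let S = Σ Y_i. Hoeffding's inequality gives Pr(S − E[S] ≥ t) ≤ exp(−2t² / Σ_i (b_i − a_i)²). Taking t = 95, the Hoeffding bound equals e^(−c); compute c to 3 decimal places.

Σ(b_i − a_i)² = 113·5² + 259·8² = 19401.
c = 2t² / 19401 = 2·95² / 19401 = 0.9304.

0.930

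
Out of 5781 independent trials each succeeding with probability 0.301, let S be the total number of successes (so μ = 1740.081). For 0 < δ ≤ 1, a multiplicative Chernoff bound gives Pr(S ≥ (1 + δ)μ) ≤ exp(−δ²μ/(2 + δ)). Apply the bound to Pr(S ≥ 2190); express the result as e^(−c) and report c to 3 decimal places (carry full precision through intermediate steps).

51.507

Write 2190 = (1 + δ)μ, so δ = 2190/1740.081 − 1 = 0.2585621…
Then the exponent is δ²μ/(2 + δ) = (2190 − μ)² / (μ·(2 + δ)) = 51.507108.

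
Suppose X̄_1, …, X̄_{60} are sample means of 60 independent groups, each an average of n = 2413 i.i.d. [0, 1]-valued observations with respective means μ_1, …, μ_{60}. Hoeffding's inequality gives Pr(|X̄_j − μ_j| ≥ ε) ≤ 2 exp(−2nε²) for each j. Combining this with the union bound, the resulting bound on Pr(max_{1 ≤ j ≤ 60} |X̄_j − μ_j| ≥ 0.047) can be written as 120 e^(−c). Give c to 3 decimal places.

10.661

Union bound over the 60 events: Pr(max_{1 ≤ j ≤ 60} |X̄_j − μ_j| ≥ 0.047) ≤ 60·2·exp(−2nε²) = 120 exp(−2·2413·0.047²).
So c = 2·2413·0.047² = 10.6606.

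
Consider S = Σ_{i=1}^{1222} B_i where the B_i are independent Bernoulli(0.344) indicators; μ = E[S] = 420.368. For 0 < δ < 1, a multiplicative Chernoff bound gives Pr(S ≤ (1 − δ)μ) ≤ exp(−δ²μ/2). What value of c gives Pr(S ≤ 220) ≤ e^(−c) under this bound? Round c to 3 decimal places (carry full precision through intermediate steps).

Write 220 = (1 − δ)μ, so δ = 1 − 220/420.368 = 0.476649…
Then the exponent is δ²μ/2 = (μ − 220)²/(2μ) = 47.752607.

47.753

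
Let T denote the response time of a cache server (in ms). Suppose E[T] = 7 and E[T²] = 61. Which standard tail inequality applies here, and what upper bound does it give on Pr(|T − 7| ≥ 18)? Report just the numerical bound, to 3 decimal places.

The first two moments determine the variance, so Chebyshev's inequality is the sharpest standard bound available.
Var(T) = E[T²] − (E[T])² = 61 − 49 = 12.
Chebyshev's inequality: Pr(|T − μ| ≥ t) ≤ Var(T)/t² = 12/324 = 0.0370.

0.037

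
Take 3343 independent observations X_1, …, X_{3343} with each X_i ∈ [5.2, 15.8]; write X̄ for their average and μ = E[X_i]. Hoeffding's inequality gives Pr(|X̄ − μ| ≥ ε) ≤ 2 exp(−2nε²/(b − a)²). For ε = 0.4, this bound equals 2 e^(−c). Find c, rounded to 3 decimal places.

c = 2nε²/(b − a)² = 2·3343·0.4² / 10.6² = 9.5208.

9.521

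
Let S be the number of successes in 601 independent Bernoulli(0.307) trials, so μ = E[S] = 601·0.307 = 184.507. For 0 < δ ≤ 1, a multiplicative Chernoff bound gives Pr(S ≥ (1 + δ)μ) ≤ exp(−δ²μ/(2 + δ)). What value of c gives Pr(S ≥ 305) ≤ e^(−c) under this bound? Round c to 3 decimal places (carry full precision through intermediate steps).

29.660

Write 305 = (1 + δ)μ, so δ = 305/184.507 − 1 = 0.6530538…
Then the exponent is δ²μ/(2 + δ) = (305 − μ)² / (μ·(2 + δ)) = 29.659562.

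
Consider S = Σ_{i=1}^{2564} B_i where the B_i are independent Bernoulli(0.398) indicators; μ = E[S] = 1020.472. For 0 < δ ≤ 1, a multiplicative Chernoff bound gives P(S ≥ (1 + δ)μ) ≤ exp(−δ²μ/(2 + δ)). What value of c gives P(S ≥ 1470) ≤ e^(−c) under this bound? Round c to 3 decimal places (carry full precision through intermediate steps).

81.139

Write 1470 = (1 + δ)μ, so δ = 1470/1020.472 − 1 = 0.4405099…
Then the exponent is δ²μ/(2 + δ) = (1470 − μ)² / (μ·(2 + δ)) = 81.139408.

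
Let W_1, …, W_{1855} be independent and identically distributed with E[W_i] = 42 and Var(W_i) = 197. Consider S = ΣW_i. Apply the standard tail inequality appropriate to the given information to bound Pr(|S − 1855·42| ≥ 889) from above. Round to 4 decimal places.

0.4624

With mean and variance of each term known, Chebyshev's inequality bounds the deviation of the sum (or sample mean).
Var(S) = n·Var(W_i) = 1855·197 = 365435.
Chebyshev: Pr(|S − 1855·42| ≥ 889) ≤ Var(S)/889² = 365435/790321 = 0.4624.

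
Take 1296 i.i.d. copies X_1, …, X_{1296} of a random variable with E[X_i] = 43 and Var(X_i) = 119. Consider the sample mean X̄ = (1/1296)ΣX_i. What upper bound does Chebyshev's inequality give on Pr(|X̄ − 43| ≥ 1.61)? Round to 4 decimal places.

0.0354

Var(X̄) = Var(X_i)/n = 119/1296 = 0.091821.
Chebyshev: Pr(|X̄ − 43| ≥ 1.61) ≤ Var(X̄)/(1.61)² = 119/(1296·1.61²) = 0.0354.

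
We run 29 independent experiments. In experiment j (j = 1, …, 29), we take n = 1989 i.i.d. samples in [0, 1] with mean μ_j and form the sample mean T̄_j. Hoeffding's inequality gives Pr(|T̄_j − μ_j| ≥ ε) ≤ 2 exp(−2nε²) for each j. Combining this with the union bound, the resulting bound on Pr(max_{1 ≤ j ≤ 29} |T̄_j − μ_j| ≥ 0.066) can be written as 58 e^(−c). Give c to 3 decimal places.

Union bound over the 29 events: Pr(max_{1 ≤ j ≤ 29} |T̄_j − μ_j| ≥ 0.066) ≤ 29·2·exp(−2nε²) = 58 exp(−2·1989·0.066²).
So c = 2·1989·0.066² = 17.3282.

17.328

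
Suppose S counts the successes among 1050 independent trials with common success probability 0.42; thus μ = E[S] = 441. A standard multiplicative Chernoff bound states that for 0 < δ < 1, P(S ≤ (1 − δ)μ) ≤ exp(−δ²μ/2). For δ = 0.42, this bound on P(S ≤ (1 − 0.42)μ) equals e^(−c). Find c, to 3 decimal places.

38.896

c = δ²μ/2 = 0.42²·441/2 = 38.8962.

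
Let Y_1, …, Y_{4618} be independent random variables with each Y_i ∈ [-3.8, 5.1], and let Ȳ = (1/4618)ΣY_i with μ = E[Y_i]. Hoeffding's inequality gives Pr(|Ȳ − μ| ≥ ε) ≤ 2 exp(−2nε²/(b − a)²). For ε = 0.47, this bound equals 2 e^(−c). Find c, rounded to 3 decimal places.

25.757

c = 2nε²/(b − a)² = 2·4618·0.47² / 8.9² = 25.7573.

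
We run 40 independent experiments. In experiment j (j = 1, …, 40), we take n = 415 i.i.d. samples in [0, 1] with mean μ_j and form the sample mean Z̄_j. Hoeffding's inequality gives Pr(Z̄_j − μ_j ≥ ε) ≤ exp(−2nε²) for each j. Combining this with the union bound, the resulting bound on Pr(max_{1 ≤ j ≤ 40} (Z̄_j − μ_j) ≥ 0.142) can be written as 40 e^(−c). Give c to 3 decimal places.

Union bound over the 40 events: Pr(max_{1 ≤ j ≤ 40} (Z̄_j − μ_j) ≥ 0.142) ≤ 40·exp(−2nε²) = 40 exp(−2·415·0.142²).
So c = 2·415·0.142² = 16.7361.

16.736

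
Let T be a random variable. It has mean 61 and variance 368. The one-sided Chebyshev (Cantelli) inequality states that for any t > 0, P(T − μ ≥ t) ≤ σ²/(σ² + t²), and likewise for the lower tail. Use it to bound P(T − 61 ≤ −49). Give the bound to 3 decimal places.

Here σ² = 368 and t = 49, so σ² + t² = 2769.
Cantelli's bound: 368/2769 = 0.1329.

0.133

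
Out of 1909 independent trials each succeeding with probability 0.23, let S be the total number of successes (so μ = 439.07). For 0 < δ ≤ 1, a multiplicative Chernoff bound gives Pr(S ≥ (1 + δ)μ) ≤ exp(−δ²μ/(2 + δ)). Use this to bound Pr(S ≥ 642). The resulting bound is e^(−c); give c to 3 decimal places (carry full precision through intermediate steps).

38.092

Write 642 = (1 + δ)μ, so δ = 642/439.07 − 1 = 0.4621814…
Then the exponent is δ²μ/(2 + δ) = (642 − μ)² / (μ·(2 + δ)) = 38.092431.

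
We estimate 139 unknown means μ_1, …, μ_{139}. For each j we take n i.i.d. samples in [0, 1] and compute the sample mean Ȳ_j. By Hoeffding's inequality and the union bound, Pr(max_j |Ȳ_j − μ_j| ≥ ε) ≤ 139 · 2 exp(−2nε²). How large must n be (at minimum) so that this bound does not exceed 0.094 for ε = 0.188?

114

Need 2·139·exp(−2nε²) ≤ 0.094, i.e. exp(−2nε²) ≤ 0.094/278.
So 2nε² ≥ ln(278/0.094) = 7.992082.
Hence n ≥ 7.992082/(2·0.188²) = 113.061.
The smallest integer n is 114.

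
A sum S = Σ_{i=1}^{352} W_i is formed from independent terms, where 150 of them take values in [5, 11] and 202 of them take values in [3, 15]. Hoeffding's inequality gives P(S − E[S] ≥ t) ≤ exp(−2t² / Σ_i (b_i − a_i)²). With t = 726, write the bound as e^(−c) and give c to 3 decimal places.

Σ(b_i − a_i)² = 150·6² + 202·12² = 34488.
c = 2t² / 34488 = 2·726² / 34488 = 30.5658.

30.566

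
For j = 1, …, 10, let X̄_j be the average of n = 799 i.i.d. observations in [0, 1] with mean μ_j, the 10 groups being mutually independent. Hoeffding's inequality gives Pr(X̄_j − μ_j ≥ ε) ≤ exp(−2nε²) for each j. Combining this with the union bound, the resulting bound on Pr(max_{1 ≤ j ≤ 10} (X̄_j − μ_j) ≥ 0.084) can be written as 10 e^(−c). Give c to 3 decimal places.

Union bound over the 10 events: Pr(max_{1 ≤ j ≤ 10} (X̄_j − μ_j) ≥ 0.084) ≤ 10·exp(−2nε²) = 10 exp(−2·799·0.084²).
So c = 2·799·0.084² = 11.2755.

11.275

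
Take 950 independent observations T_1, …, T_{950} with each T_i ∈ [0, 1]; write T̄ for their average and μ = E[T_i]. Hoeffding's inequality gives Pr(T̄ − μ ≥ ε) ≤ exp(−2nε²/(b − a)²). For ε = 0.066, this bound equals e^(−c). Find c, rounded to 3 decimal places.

8.276

c = 2nε²/(b − a)² = 2·950·0.066² / 1² = 8.2764.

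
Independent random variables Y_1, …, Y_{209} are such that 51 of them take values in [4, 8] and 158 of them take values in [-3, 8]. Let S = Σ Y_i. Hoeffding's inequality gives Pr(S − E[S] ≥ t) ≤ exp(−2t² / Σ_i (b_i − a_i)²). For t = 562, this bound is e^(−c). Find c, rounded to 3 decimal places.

Σ(b_i − a_i)² = 51·4² + 158·11² = 19934.
c = 2t² / 19934 = 2·562² / 19934 = 31.6890.

31.689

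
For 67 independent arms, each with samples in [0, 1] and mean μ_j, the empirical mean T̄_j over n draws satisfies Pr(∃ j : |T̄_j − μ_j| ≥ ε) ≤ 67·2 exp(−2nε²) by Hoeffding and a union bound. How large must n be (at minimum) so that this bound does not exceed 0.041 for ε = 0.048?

Need 2·67·exp(−2nε²) ≤ 0.041, i.e. exp(−2nε²) ≤ 0.041/134.
So 2nε² ≥ ln(134/0.041) = 8.092023.
Hence n ≥ 8.092023/(2·0.048²) = 1756.081.
The smallest integer n is 1757.

1757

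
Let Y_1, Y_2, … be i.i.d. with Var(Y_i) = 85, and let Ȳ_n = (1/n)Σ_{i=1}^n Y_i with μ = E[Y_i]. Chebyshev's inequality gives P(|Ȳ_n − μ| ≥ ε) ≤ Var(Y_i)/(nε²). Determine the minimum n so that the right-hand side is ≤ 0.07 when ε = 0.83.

Require 85/(n·0.83²) ≤ 0.07, i.e. n ≥ 85/(0.07·0.83²) = 1762.644.
The smallest integer n is 1763.

1763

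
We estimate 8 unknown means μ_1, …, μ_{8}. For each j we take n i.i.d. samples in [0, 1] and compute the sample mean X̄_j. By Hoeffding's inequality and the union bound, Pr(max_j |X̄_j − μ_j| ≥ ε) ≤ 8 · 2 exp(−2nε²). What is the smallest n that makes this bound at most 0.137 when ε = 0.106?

Need 2·8·exp(−2nε²) ≤ 0.137, i.e. exp(−2nε²) ≤ 0.137/16.
So 2nε² ≥ ln(16/0.137) = 4.760363.
Hence n ≥ 4.760363/(2·0.106²) = 211.835.
The smallest integer n is 212.

212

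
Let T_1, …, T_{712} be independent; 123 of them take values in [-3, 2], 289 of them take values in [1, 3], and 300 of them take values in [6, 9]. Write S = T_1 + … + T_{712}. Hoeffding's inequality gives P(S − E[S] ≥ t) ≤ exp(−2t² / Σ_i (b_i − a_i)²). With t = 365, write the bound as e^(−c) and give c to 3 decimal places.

38.443

Σ(b_i − a_i)² = 123·5² + 289·2² + 300·3² = 6931.
c = 2t² / 6931 = 2·365² / 6931 = 38.4432.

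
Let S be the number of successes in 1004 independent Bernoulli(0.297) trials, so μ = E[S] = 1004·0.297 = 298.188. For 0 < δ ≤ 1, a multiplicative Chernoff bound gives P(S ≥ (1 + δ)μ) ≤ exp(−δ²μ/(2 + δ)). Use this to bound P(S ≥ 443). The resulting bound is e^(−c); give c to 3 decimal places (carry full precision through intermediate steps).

Write 443 = (1 + δ)μ, so δ = 443/298.188 − 1 = 0.4856399…
Then the exponent is δ²μ/(2 + δ) = (443 − μ)² / (μ·(2 + δ)) = 28.293112.

28.293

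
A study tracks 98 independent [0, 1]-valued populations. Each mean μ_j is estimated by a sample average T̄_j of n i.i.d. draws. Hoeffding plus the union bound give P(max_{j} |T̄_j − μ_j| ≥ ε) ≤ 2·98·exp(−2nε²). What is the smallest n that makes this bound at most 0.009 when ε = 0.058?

Need 2·98·exp(−2nε²) ≤ 0.009, i.e. exp(−2nε²) ≤ 0.009/196.
So 2nε² ≥ ln(196/0.009) = 9.988645.
Hence n ≥ 9.988645/(2·0.058²) = 1484.638.
The smallest integer n is 1485.

1485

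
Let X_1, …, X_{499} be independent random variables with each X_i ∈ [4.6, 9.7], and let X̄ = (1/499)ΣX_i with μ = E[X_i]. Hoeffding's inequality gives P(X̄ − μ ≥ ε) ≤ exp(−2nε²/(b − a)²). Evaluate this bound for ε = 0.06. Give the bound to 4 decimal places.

0.8710

Exponent: 2nε²/(b − a)² = 2·499·0.06² / 5.1² = 0.13813.
Bound = exp(−0.13813) = 0.87098.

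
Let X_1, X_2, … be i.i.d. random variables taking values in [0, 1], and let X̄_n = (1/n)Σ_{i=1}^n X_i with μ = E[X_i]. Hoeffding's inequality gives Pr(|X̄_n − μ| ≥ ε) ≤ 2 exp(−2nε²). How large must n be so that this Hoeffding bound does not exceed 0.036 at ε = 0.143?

99

Require 2·exp(−2nε²) ≤ 0.036, i.e. 2nε² ≥ ln(2/0.036) = 4.017384.
So n ≥ 4.017384 / (2·0.143²) = 98.229.
The smallest integer n is 99.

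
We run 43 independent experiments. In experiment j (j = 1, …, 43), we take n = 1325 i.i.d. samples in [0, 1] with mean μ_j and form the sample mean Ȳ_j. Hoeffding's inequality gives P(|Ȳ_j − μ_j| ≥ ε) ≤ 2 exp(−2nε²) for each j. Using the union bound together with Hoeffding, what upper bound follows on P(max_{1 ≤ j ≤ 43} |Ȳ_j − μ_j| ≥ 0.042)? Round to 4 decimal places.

Per-experiment Hoeffding bound: 2·exp(−2·1325·0.042²) = 2·exp(−4.67460) = 0.018659.
Union bound over 43 events: 43·0.018659 = 0.80232.

0.8023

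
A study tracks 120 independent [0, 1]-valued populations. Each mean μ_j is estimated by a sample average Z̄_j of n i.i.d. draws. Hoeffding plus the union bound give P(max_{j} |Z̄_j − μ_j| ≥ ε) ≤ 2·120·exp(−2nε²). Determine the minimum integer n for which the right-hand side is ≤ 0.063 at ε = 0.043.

Need 2·120·exp(−2nε²) ≤ 0.063, i.e. exp(−2nε²) ≤ 0.063/240.
So 2nε² ≥ ln(240/0.063) = 8.245259.
Hence n ≥ 8.245259/(2·0.043²) = 2229.654.
The smallest integer n is 2230.

2230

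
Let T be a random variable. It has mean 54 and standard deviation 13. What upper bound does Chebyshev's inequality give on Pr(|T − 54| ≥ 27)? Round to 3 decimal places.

0.232

Chebyshev: Pr(|T − μ| ≥ t) ≤ Var(T)/t².
Var(T) = σ² = 13² = 169.
Bound = 169 / 729 = 0.2318.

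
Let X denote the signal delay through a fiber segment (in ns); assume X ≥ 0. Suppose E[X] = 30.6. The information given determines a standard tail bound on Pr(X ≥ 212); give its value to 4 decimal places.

Only the mean of a non-negative variable is known, so Markov's inequality is the applicable tail bound.
Markov's inequality: for a non-negative random variable, Pr(X ≥ a) ≤ E[X]/a.
Here E[X] = 30.6 and a = 212, so the bound is 30.6/212 = 0.1443.

0.1443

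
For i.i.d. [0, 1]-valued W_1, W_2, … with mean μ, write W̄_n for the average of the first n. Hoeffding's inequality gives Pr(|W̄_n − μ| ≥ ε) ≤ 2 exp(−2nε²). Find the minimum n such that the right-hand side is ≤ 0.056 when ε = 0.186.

52

Require 2·exp(−2nε²) ≤ 0.056, i.e. 2nε² ≥ ln(2/0.056) = 3.575551.
So n ≥ 3.575551 / (2·0.186²) = 51.676.
The smallest integer n is 52.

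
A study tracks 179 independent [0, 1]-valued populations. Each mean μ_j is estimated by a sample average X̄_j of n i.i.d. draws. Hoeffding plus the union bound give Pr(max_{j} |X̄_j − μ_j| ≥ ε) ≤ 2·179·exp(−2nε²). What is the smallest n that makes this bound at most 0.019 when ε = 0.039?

Need 2·179·exp(−2nε²) ≤ 0.019, i.e. exp(−2nε²) ≤ 0.019/358.
So 2nε² ≥ ln(358/0.019) = 9.843849.
Hence n ≥ 9.843849/(2·0.039²) = 3235.979.
The smallest integer n is 3236.

3236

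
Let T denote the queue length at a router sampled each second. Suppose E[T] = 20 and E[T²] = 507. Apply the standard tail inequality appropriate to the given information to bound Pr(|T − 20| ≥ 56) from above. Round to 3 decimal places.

0.034

The first two moments determine the variance, so Chebyshev's inequality is the sharpest standard bound available.
Var(T) = E[T²] − (E[T])² = 507 − 400 = 107.
Chebyshev's inequality: Pr(|T − μ| ≥ t) ≤ Var(T)/t² = 107/3136 = 0.0341.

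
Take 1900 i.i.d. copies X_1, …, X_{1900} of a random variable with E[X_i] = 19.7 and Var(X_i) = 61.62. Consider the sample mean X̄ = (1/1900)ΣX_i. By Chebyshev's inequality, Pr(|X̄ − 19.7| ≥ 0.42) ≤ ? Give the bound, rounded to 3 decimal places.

0.184

Var(X̄) = Var(X_i)/n = 61.62/1900 = 0.032432.
Chebyshev: Pr(|X̄ − 19.7| ≥ 0.42) ≤ Var(X̄)/(0.42)² = 61.62/(1900·0.42²) = 0.1839.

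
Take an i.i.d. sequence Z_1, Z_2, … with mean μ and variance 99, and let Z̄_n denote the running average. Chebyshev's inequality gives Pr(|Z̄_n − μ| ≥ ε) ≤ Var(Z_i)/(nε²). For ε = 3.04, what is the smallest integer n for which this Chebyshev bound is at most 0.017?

631

Require 99/(n·3.04²) ≤ 0.017, i.e. n ≥ 99/(0.017·3.04²) = 630.143.
The smallest integer n is 631.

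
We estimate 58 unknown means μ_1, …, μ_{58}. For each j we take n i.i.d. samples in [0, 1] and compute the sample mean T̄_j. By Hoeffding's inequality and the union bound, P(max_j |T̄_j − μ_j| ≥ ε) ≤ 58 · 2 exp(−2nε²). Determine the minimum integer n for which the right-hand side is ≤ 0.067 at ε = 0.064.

Need 2·58·exp(−2nε²) ≤ 0.067, i.e. exp(−2nε²) ≤ 0.067/116.
So 2nε² ≥ ln(116/0.067) = 7.456653.
Hence n ≥ 7.456653/(2·0.064²) = 910.236.
The smallest integer n is 911.

911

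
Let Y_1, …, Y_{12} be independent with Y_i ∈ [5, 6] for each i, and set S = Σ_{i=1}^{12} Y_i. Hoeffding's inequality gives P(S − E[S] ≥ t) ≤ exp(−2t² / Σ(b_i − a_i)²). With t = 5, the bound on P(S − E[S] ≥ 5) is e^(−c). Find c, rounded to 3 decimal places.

Σ(b_i − a_i)² = 12·(1)² = 12.
c = 2t²/12 = 2·5²/12 = 4.1667.

4.167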